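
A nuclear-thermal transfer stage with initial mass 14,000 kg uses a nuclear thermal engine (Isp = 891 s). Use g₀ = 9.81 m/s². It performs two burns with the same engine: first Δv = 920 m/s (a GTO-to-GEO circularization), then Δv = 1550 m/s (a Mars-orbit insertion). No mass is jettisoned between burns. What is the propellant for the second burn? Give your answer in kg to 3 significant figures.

v_e = Isp · g₀ = 891 × 9.81 = 8740.7 m/s.
After the first burn: m = 14000 × exp(−920/8740.7) = 14000 × 0.90010 = 12,601.4 kg.
After the second burn: m = 12,601.4 × exp(−1550/8740.7) = 12,601.4 × 0.83750 = 10,553.7 kg.
Second-burn propellant = 12,601.4 − 10,553.7 = 2,047.7 kg.

propellant for the second burn ≈ 2050 kg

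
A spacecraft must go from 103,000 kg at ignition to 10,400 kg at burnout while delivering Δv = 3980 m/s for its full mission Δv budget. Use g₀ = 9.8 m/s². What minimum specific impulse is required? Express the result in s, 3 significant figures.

Isp ≈ 177 s

ln(m₀/m_f) = ln(103000/10400) = ln(9.904) = 2.2929.
v_e = Δv / ln(m₀/m_f) = 3980 / 2.2929 = 1735.8 m/s.
Isp = v_e / g₀ = 1735.8 / 9.8 = 177.1 s.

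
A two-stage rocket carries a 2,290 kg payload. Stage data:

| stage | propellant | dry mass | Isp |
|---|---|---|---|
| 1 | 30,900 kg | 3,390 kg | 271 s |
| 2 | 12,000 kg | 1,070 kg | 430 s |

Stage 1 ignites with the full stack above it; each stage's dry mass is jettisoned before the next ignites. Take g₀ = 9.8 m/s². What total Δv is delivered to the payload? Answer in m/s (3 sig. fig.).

Δv ≈ 8990 m/s

Ignition mass of stage 1 = 30,900+3,390 + 12,000+1,070 + 2,290 = 49,650 kg.
Stage 1: m₀ = 49,650 kg, m_f = 49,650 − 30,900 = 18,750 kg; Δv = 271×9.8×ln(2.648) = 2655.8×0.9738 ≈ 2586 m/s.
Stage 2: m₀ = 15,360 kg, m_f = 15,360 − 12,000 = 3,360 kg; Δv = 430×9.8×ln(4.571) = 4214.0×1.5198 ≈ 6405 m/s.
Total Δv = 2586 + 6405 = 8991 m/s.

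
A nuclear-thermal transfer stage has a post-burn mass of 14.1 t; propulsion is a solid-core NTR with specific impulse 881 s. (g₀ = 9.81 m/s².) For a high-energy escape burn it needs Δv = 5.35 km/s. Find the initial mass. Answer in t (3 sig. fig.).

v_e = Isp · g₀ = 881 × 9.81 = 8642.6 m/s.
m₀/m_f = exp(Δv / v_e) = exp(5350 / 8642.6) = exp(0.6190) = 1.8571.
m₀ = m_f × 1.8571 = 14.1 × 1.8571 = 26.1851 t.

initial mass ≈ 26.2 t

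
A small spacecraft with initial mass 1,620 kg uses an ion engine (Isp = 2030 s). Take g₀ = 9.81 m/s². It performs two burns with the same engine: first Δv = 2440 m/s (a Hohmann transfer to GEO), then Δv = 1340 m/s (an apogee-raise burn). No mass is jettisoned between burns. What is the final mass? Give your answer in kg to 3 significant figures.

final mass ≈ 1340 kg

v_e = Isp · g₀ = 2030 × 9.81 = 19914.3 m/s.
After the first burn: m = 1620 × exp(−2440/19914.3) = 1620 × 0.88468 = 1,433.18 kg.
After the second burn: m = 1,433.18 × exp(−1340/19914.3) = 1,433.18 × 0.93493 = 1,339.92 kg.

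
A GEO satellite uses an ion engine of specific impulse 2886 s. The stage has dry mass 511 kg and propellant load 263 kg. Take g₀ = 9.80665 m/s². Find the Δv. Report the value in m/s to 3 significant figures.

Δv ≈ 11800 m/s

v_e = Isp · g₀ = 2886 × 9.80665 = 28302.0 m/s.
m₀ = m_dry + m_prop = 511 + 263 = 774 kg.
Δv = v_e · ln(m₀/m_f) = 28302.0 × ln(1.515) = 28302.0 × 0.4152 ≈ 11751.1 m/s.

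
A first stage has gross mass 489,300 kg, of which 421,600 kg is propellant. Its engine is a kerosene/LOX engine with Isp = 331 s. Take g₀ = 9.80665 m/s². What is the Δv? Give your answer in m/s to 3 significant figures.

Δv ≈ 6420 m/s

v_e = Isp · g₀ = 331 × 9.80665 = 3246.0 m/s.
m_f = m₀ − m_prop = 489,300 − 421,600 = 67,700 kg.
From the ideal rocket equation, Δv = v_e · ln(m₀/m_f) = 3246.0 × ln(7.227) = 3246.0 × 1.9779 ≈ 6420.2 m/s.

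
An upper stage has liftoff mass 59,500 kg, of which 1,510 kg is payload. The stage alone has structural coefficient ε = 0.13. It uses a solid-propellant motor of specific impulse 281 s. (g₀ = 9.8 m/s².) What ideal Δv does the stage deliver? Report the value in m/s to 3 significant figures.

Stage wet mass = m₀ − payload = 59,500 − 1,510 = 57,990 kg.
Stage dry mass = ε × stage wet mass = 0.13 × 57,990 = 7,538.7 kg.
Burnout mass m_f = stage dry + payload = 7,538.7 + 1,510 = 9,048.7 kg.
v_e = Isp · g₀ = 281 × 9.8 = 2753.8 m/s.
Δv = v_e · ln(59,500/9,048.7) = 2753.8 × ln(6.576) = 2753.8 × 1.8834 ≈ 5186 m/s.

Δv ≈ 5190 m/s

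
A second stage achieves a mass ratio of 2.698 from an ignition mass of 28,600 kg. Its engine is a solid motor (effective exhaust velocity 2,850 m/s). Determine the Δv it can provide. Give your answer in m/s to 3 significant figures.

Δv ≈ 2830 m/s

Rocket equation: Δv = v_e · ln(2.698) = 2850.0 × 0.9925 ≈ 2828.7 m/s.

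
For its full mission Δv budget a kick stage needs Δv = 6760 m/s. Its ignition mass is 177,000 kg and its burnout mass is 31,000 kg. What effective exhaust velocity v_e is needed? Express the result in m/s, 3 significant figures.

ln(m₀/m_f) = ln(177000/31000) = ln(5.71) = 1.7422.
v_e = Δv / ln(m₀/m_f) = 6760 / 1.7422 = 3880.2 m/s.

v_e ≈ 3880 m/s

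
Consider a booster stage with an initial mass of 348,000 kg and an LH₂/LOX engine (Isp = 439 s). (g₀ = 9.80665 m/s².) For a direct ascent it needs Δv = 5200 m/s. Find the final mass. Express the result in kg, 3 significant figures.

final mass ≈ 104000 kg

v_e = Isp · g₀ = 439 × 9.80665 = 4305.1 m/s.
Using Δv = v_e ln(m₀/m_f): m₀/m_f = exp(Δv / v_e) = exp(5200 / 4305.1) = exp(1.2079) = 3.3463.
m_f = m₀ / 3.3463 = 348,000 / 3.3463 = 103,995 kg.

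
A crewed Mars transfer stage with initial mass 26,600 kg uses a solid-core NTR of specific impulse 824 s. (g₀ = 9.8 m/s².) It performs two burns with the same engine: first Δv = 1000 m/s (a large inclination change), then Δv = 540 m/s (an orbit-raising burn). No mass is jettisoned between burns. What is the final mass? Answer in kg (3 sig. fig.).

v_e = Isp · g₀ = 824 × 9.8 = 8075.2 m/s.
After the first burn: m = 26600 × exp(−1000/8075.2) = 26600 × 0.88352 = 23,501.6 kg.
After the second burn: m = 23,501.6 × exp(−540/8075.2) = 23,501.6 × 0.93532 = 21,981.5 kg.

final mass ≈ 22000 kg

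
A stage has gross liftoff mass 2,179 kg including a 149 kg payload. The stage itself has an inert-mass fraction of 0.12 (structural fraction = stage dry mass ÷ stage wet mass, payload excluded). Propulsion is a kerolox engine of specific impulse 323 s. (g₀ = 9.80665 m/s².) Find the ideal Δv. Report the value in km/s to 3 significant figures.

Δv ≈ 5.43 km/s

Stage wet mass = m₀ − payload = 2,179 − 149 = 2,030 kg.
Stage dry mass = ε × stage wet mass = 0.12 × 2,030 = 243.6 kg.
Burnout mass m_f = stage dry + payload = 243.6 + 149 = 392.6 kg.
v_e = Isp · g₀ = 323 × 9.80665 = 3167.5 m/s.
Δv = v_e · ln(2,179/392.6) = 3167.5 × ln(5.55) = 3167.5 × 1.7138 ≈ 5429 m/s.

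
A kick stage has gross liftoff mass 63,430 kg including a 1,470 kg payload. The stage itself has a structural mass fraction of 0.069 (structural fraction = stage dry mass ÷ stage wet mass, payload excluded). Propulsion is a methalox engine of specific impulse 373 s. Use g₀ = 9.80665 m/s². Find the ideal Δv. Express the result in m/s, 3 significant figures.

Δv ≈ 8780 m/s

Stage wet mass = m₀ − payload = 63,430 − 1,470 = 61,960 kg.
Stage dry mass = ε × stage wet mass = 0.069 × 61,960 = 4,275.24 kg.
Burnout mass m_f = stage dry + payload = 4,275.24 + 1,470 = 5,745.24 kg.
v_e = Isp · g₀ = 373 × 9.80665 = 3657.9 m/s.
Rocket equation: Δv = v_e · ln(63,430/5,745.24) = 3657.9 × ln(11.04) = 3657.9 × 2.4016 ≈ 8785 m/s.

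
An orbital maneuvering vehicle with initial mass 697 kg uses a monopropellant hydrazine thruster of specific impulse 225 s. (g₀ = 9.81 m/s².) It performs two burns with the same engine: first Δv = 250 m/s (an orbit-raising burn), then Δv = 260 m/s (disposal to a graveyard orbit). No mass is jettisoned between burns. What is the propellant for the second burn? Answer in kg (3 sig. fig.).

v_e = Isp · g₀ = 225 × 9.81 = 2207.2 m/s.
After the first burn: m = 697 × exp(−250/2207.2) = 697 × 0.89292 = 622.365 kg.
After the second burn: m = 622.365 × exp(−260/2207.2) = 622.365 × 0.88888 = 553.208 kg.
Second-burn propellant = 622.365 − 553.208 = 69.157 kg.

propellant for the second burn ≈ 69.2 kg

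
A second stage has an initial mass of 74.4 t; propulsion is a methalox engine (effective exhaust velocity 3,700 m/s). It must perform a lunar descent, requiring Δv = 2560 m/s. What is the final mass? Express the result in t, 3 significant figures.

Using Δv = v_e ln(m₀/m_f): m₀/m_f = exp(Δv / v_e) = exp(2560 / 3700.0) = exp(0.6919) = 1.9975.
m_f = m₀ / 1.9975 = 74.4 / 1.9975 = 37.2466 t.

final mass ≈ 37.2 t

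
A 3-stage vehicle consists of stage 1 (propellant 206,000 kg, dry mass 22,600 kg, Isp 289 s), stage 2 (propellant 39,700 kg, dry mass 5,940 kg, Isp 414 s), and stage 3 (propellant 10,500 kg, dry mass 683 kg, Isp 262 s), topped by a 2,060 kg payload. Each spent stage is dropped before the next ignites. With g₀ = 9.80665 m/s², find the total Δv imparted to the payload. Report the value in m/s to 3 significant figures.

Ignition mass of stage 1 = 206,000+22,600 + 39,700+5,940 + 10,500+683 + 2,060 = 287,483 kg.
Stage 1: m₀ = 287,483 kg, m_f = 287,483 − 206,000 = 81,483 kg; Δv = 289×9.80665×ln(3.528) = 2834.1×1.2608 ≈ 3573 m/s.
Stage 2: m₀ = 58,883 kg, m_f = 58,883 − 39,700 = 19,183 kg; Δv = 414×9.80665×ln(3.07) = 4060.0×1.1215 ≈ 4553 m/s.
Stage 3: m₀ = 13,243 kg, m_f = 13,243 − 10,500 = 2,743 kg; Δv = 262×9.80665×ln(4.828) = 2569.3×1.5744 ≈ 4045 m/s.
Total Δv = 3573 + 4553 + 4045 = 12171 m/s.

Δv ≈ 12200 m/s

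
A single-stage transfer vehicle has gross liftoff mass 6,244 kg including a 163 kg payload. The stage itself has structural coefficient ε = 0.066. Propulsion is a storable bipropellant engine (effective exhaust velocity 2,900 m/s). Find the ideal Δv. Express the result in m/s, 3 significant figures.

Stage wet mass = m₀ − payload = 6,244 − 163 = 6,081 kg.
Stage dry mass = ε × stage wet mass = 0.066 × 6,081 = 401.346 kg.
Burnout mass m_f = stage dry + payload = 401.346 + 163 = 564.346 kg.
Using Δv = v_e ln(m₀/m_f): Δv = v_e · ln(6,244/564.346) = 2900.0 × ln(11.06) = 2900.0 × 2.4037 ≈ 6971 m/s.

Δv ≈ 6970 m/s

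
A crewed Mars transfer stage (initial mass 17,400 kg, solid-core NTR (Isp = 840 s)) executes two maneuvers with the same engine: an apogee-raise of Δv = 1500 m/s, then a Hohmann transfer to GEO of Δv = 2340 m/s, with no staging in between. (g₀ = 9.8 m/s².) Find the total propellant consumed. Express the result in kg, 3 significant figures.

v_e = Isp · g₀ = 840 × 9.8 = 8232.0 m/s.
After the first burn: m = 17400 × exp(−1500/8232.0) = 17400 × 0.83342 = 14,501.5 kg.
After the second burn: m = 14,501.5 × exp(−2340/8232.0) = 14,501.5 × 0.75257 = 10,913.4 kg.
Total propellant = m₀ − m_final = 17400 − 10,913.4 = 6,486.6 kg.

total propellant consumed ≈ 6490 kg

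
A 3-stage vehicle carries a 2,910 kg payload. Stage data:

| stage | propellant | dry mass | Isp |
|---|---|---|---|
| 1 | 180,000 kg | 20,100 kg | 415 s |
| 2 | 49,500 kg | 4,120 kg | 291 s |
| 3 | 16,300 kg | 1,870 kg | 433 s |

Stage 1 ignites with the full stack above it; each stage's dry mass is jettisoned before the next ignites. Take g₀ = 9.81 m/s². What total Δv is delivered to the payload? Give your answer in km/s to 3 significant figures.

Δv ≈ 13.7 km/s

Ignition mass of stage 1 = 180,000+20,100 + 49,500+4,120 + 16,300+1,870 + 2,910 = 274,800 kg.
Stage 1: m₀ = 274,800 kg, m_f = 274,800 − 180,000 = 94,800 kg; Δv = 415×9.81×ln(2.899) = 4071.2×1.0643 ≈ 4333 m/s.
Stage 2: m₀ = 74,700 kg, m_f = 74,700 − 49,500 = 25,200 kg; Δv = 291×9.81×ln(2.964) = 2854.7×1.0866 ≈ 3102 m/s.
Stage 3: m₀ = 21,080 kg, m_f = 21,080 − 16,300 = 4,780 kg; Δv = 433×9.81×ln(4.41) = 4247.7×1.4839 ≈ 6303 m/s.
Total Δv = 4333 + 3102 + 6303 = 13738 m/s.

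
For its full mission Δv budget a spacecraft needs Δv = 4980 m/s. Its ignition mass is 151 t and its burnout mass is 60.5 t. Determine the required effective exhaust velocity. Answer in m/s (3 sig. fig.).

ln(m₀/m_f) = ln(151000/60500) = ln(2.496) = 0.9146.
Using Δv = v_e ln(m₀/m_f): v_e = Δv / ln(m₀/m_f) = 4980 / 0.9146 = 5444.8 m/s.

v_e ≈ 5440 m/s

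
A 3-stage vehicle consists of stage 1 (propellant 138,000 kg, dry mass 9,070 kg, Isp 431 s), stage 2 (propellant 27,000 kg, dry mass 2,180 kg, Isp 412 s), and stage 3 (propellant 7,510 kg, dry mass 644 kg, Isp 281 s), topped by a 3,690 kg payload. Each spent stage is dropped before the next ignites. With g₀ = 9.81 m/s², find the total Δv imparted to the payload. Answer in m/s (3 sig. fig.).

Δv ≈ 12700 m/s

Ignition mass of stage 1 = 138,000+9,070 + 27,000+2,180 + 7,510+644 + 3,690 = 188,094 kg.
Stage 1: m₀ = 188,094 kg, m_f = 188,094 − 138,000 = 50,094 kg; Δv = 431×9.81×ln(3.755) = 4228.1×1.3230 ≈ 5594 m/s.
Stage 2: m₀ = 41,024 kg, m_f = 41,024 − 27,000 = 14,024 kg; Δv = 412×9.81×ln(2.925) = 4041.7×1.0734 ≈ 4338 m/s.
Stage 3: m₀ = 11,844 kg, m_f = 11,844 − 7,510 = 4,334 kg; Δv = 281×9.81×ln(2.733) = 2756.6×1.0053 ≈ 2771 m/s.
Total Δv = 5594 + 4338 + 2771 = 12703 m/s.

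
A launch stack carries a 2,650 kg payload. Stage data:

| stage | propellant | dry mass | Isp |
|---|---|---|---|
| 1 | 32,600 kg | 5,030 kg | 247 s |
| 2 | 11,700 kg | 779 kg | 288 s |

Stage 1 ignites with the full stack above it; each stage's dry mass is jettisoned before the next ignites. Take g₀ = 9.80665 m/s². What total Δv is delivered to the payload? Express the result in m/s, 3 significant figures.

Ignition mass of stage 1 = 32,600+5,030 + 11,700+779 + 2,650 = 52,759 kg.
Stage 1: m₀ = 52,759 kg, m_f = 52,759 − 32,600 = 20,159 kg; Δv = 247×9.80665×ln(2.617) = 2422.2×0.9621 ≈ 2330 m/s.
Stage 2: m₀ = 15,129 kg, m_f = 15,129 − 11,700 = 3,429 kg; Δv = 288×9.80665×ln(4.412) = 2824.3×1.4843 ≈ 4192 m/s.
Total Δv = 2330 + 4192 = 6522 m/s.

Δv ≈ 6520 m/s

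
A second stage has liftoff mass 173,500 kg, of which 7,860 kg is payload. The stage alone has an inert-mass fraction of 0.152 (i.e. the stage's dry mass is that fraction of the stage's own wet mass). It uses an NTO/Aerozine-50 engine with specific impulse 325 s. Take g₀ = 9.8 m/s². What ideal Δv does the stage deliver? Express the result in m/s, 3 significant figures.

Δv ≈ 5280 m/s

Stage wet mass = m₀ − payload = 173,500 − 7,860 = 165,640 kg.
Stage dry mass = ε × stage wet mass = 0.152 × 165,640 = 25,177.3 kg.
Burnout mass m_f = stage dry + payload = 25,177.3 + 7,860 = 33,037.3 kg.
v_e = Isp · g₀ = 325 × 9.8 = 3185.0 m/s.
Δv = v_e · ln(173,500/33,037.3) = 3185.0 × ln(5.252) = 3185.0 × 1.6585 ≈ 5282 m/s.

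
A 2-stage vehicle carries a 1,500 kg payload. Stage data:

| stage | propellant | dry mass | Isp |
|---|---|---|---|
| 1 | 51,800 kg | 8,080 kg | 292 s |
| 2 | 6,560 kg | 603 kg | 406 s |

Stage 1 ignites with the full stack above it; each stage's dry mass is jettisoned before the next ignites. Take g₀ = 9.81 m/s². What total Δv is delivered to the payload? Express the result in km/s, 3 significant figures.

Ignition mass of stage 1 = 51,800+8,080 + 6,560+603 + 1,500 = 68,543 kg.
Stage 1: m₀ = 68,543 kg, m_f = 68,543 − 51,800 = 16,743 kg; Δv = 292×9.81×ln(4.094) = 2864.5×1.4095 ≈ 4037 m/s.
Stage 2: m₀ = 8,663 kg, m_f = 8,663 − 6,560 = 2,103 kg; Δv = 406×9.81×ln(4.119) = 3982.9×1.4157 ≈ 5639 m/s.
Total Δv = 4037 + 5639 = 9676 m/s.

Δv ≈ 9.68 km/s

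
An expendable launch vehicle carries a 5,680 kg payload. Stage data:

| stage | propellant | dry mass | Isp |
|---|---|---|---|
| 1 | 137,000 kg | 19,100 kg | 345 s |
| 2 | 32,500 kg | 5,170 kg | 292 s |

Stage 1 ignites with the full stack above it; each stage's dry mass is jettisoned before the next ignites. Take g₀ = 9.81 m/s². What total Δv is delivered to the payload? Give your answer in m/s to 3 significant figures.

Ignition mass of stage 1 = 137,000+19,100 + 32,500+5,170 + 5,680 = 199,450 kg.
Stage 1: m₀ = 199,450 kg, m_f = 199,450 − 137,000 = 62,450 kg; Δv = 345×9.81×ln(3.194) = 3384.5×1.1612 ≈ 3930 m/s.
Stage 2: m₀ = 43,350 kg, m_f = 43,350 − 32,500 = 10,850 kg; Δv = 292×9.81×ln(3.995) = 2864.5×1.3851 ≈ 3968 m/s.
Total Δv = 3930 + 3968 = 7898 m/s.

Δv ≈ 7900 m/s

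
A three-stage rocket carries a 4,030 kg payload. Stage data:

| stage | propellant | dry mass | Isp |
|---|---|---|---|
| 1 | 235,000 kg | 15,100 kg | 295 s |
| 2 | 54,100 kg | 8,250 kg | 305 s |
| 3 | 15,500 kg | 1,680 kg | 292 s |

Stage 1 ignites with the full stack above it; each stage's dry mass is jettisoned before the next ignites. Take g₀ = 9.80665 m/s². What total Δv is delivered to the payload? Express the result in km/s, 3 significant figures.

Ignition mass of stage 1 = 235,000+15,100 + 54,100+8,250 + 15,500+1,680 + 4,030 = 333,660 kg.
Stage 1: m₀ = 333,660 kg, m_f = 333,660 − 235,000 = 98,660 kg; Δv = 295×9.80665×ln(3.382) = 2893.0×1.2184 ≈ 3525 m/s.
Stage 2: m₀ = 83,560 kg, m_f = 83,560 − 54,100 = 29,460 kg; Δv = 305×9.80665×ln(2.836) = 2991.0×1.0425 ≈ 3118 m/s.
Stage 3: m₀ = 21,210 kg, m_f = 21,210 − 15,500 = 5,710 kg; Δv = 292×9.80665×ln(3.715) = 2863.5×1.3123 ≈ 3758 m/s.
Total Δv = 3525 + 3118 + 3758 = 10401 m/s.

Δv ≈ 10.4 km/s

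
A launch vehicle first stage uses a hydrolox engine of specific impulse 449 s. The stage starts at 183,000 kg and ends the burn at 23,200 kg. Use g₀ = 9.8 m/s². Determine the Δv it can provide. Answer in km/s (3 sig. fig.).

Δv ≈ 9.09 km/s

v_e = Isp · g₀ = 449 × 9.8 = 4400.2 m/s.
Δv = v_e · ln(m₀/m_f) = 4400.2 × ln(7.888) = 4400.2 × 2.0653 ≈ 9087.9 m/s.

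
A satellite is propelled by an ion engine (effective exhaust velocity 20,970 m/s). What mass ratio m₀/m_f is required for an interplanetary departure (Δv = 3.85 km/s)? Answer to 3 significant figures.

m₀/m_f = exp(Δv / v_e) = exp(3850 / 20970.0) = exp(0.1836) = 1.2015.

mass ratio ≈ 1.20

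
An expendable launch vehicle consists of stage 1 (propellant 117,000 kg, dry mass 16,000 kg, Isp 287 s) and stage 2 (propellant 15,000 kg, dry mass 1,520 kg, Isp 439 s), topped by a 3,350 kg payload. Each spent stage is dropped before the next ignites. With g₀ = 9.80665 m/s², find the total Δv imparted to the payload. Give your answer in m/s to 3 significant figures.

Ignition mass of stage 1 = 117,000+16,000 + 15,000+1,520 + 3,350 = 152,870 kg.
Stage 1: m₀ = 152,870 kg, m_f = 152,870 − 117,000 = 35,870 kg; Δv = 287×9.80665×ln(4.262) = 2814.5×1.4497 ≈ 4080 m/s.
Stage 2: m₀ = 19,870 kg, m_f = 19,870 − 15,000 = 4,870 kg; Δv = 439×9.80665×ln(4.08) = 4305.1×1.4061 ≈ 6054 m/s.
Total Δv = 4080 + 6054 = 10134 m/s.

Δv ≈ 10100 m/s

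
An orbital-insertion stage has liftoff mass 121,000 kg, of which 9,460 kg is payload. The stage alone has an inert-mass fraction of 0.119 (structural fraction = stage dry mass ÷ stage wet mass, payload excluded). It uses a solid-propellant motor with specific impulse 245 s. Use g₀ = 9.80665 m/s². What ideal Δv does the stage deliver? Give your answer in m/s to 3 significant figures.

Δv ≈ 4020 m/s

Stage wet mass = m₀ − payload = 121,000 − 9,460 = 111,540 kg.
Stage dry mass = ε × stage wet mass = 0.119 × 111,540 = 13,273.3 kg.
Burnout mass m_f = stage dry + payload = 13,273.3 + 9,460 = 22,733.3 kg.
v_e = Isp · g₀ = 245 × 9.80665 = 2402.6 m/s.
Δv = v_e · ln(121,000/22,733.3) = 2402.6 × ln(5.323) = 2402.6 × 1.6720 ≈ 4017 m/s.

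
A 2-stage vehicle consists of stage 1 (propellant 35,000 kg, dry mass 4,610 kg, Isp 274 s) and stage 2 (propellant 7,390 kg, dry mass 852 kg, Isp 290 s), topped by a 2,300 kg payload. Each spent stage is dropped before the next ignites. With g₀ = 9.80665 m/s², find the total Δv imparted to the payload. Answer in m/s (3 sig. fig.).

Δv ≈ 6650 m/s

Ignition mass of stage 1 = 35,000+4,610 + 7,390+852 + 2,300 = 50,152 kg.
Stage 1: m₀ = 50,152 kg, m_f = 50,152 − 35,000 = 15,152 kg; Δv = 274×9.80665×ln(3.31) = 2687.0×1.1969 ≈ 3216 m/s.
Stage 2: m₀ = 10,542 kg, m_f = 10,542 − 7,390 = 3,152 kg; Δv = 290×9.80665×ln(3.345) = 2843.9×1.2073 ≈ 3434 m/s.
Total Δv = 3216 + 3434 = 6650 m/s.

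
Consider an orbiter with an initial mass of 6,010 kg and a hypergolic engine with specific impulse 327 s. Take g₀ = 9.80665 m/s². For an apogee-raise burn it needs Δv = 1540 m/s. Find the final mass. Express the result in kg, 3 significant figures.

v_e = Isp · g₀ = 327 × 9.80665 = 3206.8 m/s.
By the Tsiolkovsky rocket equation, m₀/m_f = exp(Δv / v_e) = exp(1540 / 3206.8) = exp(0.4802) = 1.6165.
m_f = m₀ / 1.6165 = 6,010 / 1.6165 = 3,717.91 kg.

final mass ≈ 3720 kg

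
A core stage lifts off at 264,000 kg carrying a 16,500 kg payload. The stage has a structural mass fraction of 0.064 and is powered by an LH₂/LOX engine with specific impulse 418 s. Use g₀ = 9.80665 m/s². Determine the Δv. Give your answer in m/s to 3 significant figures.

Stage wet mass = m₀ − payload = 264,000 − 16,500 = 247,500 kg.
Stage dry mass = ε × stage wet mass = 0.064 × 247,500 = 15,840 kg.
Burnout mass m_f = stage dry + payload = 15,840 + 16,500 = 32,340 kg.
v_e = Isp · g₀ = 418 × 9.80665 = 4099.2 m/s.
Δv = v_e · ln(264,000/32,340) = 4099.2 × ln(8.163) = 4099.2 × 2.0996 ≈ 8607 m/s.

Δv ≈ 8610 m/s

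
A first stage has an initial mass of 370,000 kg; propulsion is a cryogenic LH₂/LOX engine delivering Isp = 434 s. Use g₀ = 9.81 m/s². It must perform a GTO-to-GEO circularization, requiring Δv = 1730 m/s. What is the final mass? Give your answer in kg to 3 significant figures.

final mass ≈ 246000 kg

v_e = Isp · g₀ = 434 × 9.81 = 4257.5 m/s.
Rocket equation: m₀/m_f = exp(Δv / v_e) = exp(1730 / 4257.5) = exp(0.4063) = 1.5013.
m_f = m₀ / 1.5013 = 370,000 / 1.5013 = 246,453 kg.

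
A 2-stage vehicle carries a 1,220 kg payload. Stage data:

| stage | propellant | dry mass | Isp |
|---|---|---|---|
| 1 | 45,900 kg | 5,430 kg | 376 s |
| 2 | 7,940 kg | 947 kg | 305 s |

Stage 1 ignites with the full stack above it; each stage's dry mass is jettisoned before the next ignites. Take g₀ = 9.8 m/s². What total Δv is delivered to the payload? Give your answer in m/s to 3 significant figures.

Δv ≈ 9670 m/s

Ignition mass of stage 1 = 45,900+5,430 + 7,940+947 + 1,220 = 61,437 kg.
Stage 1: m₀ = 61,437 kg, m_f = 61,437 − 45,900 = 15,537 kg; Δv = 376×9.8×ln(3.954) = 3684.8×1.3748 ≈ 5066 m/s.
Stage 2: m₀ = 10,107 kg, m_f = 10,107 − 7,940 = 2,167 kg; Δv = 305×9.8×ln(4.664) = 2989.0×1.5399 ≈ 4603 m/s.
Total Δv = 5066 + 4603 = 9669 m/s.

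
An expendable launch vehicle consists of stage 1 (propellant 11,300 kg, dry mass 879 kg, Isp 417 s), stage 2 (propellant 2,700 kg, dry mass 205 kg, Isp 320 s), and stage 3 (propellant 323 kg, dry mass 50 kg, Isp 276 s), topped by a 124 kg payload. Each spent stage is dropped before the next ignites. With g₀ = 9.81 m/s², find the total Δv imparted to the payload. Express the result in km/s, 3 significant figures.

Δv ≈ 13.1 km/s

Ignition mass of stage 1 = 11,300+879 + 2,700+205 + 323+50 + 124 = 15,581 kg.
Stage 1: m₀ = 15,581 kg, m_f = 15,581 − 11,300 = 4,281 kg; Δv = 417×9.81×ln(3.64) = 4090.8×1.2919 ≈ 5285 m/s.
Stage 2: m₀ = 3,402 kg, m_f = 3,402 − 2,700 = 702 kg; Δv = 320×9.81×ln(4.846) = 3139.2×1.5782 ≈ 4954 m/s.
Stage 3: m₀ = 497 kg, m_f = 497 − 323 = 174 kg; Δv = 276×9.81×ln(2.856) = 2707.6×1.0495 ≈ 2842 m/s.
Total Δv = 5285 + 4954 + 2842 = 13081 m/s.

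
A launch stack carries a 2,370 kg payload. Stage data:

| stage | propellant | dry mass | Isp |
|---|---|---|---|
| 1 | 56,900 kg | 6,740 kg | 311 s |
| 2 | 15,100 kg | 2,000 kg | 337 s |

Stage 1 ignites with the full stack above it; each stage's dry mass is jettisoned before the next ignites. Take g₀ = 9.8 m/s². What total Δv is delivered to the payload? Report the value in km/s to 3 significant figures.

Δv ≈ 8.45 km/s

Ignition mass of stage 1 = 56,900+6,740 + 15,100+2,000 + 2,370 = 83,110 kg.
Stage 1: m₀ = 83,110 kg, m_f = 83,110 − 56,900 = 26,210 kg; Δv = 311×9.8×ln(3.171) = 3047.8×1.1540 ≈ 3517 m/s.
Stage 2: m₀ = 19,470 kg, m_f = 19,470 − 15,100 = 4,370 kg; Δv = 337×9.8×ln(4.455) = 3302.6×1.4941 ≈ 4934 m/s.
Total Δv = 3517 + 4934 = 8451 m/s.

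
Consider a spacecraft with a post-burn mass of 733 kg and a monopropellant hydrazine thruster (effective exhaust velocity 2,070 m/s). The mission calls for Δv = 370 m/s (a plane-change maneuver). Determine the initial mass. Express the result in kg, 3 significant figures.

m₀/m_f = exp(Δv / v_e) = exp(370 / 2070.0) = exp(0.1787) = 1.1957.
m₀ = m_f × 1.1957 = 733 × 1.1957 = 876.448 kg.

initial mass ≈ 876 kg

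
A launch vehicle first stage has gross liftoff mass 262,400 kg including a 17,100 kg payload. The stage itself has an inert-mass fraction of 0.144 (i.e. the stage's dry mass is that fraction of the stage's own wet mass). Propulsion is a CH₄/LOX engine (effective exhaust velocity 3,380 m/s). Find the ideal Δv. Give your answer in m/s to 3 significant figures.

Stage wet mass = m₀ − payload = 262,400 − 17,100 = 245,300 kg.
Stage dry mass = ε × stage wet mass = 0.144 × 245,300 = 35,323.2 kg.
Burnout mass m_f = stage dry + payload = 35,323.2 + 17,100 = 52,423.2 kg.
By the Tsiolkovsky rocket equation, Δv = v_e · ln(262,400/52,423.2) = 3380.0 × ln(5.005) = 3380.0 × 1.6105 ≈ 5444 m/s.

Δv ≈ 5440 m/s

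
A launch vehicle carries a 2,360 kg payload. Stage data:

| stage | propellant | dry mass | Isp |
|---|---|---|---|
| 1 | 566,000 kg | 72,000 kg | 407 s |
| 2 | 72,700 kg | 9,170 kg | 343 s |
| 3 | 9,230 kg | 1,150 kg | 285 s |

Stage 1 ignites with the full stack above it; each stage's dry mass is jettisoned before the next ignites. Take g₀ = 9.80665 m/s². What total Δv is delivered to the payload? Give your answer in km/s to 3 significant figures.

Δv ≈ 14.4 km/s

Ignition mass of stage 1 = 566,000+72,000 + 72,700+9,170 + 9,230+1,150 + 2,360 = 732,610 kg.
Stage 1: m₀ = 732,610 kg, m_f = 732,610 − 566,000 = 166,610 kg; Δv = 407×9.80665×ln(4.397) = 3991.3×1.4810 ≈ 5911 m/s.
Stage 2: m₀ = 94,610 kg, m_f = 94,610 − 72,700 = 21,910 kg; Δv = 343×9.80665×ln(4.318) = 3363.7×1.4628 ≈ 4920 m/s.
Stage 3: m₀ = 12,740 kg, m_f = 12,740 − 9,230 = 3,510 kg; Δv = 285×9.80665×ln(3.63) = 2794.9×1.2891 ≈ 3603 m/s.
Total Δv = 5911 + 4920 + 3603 = 14434 m/s.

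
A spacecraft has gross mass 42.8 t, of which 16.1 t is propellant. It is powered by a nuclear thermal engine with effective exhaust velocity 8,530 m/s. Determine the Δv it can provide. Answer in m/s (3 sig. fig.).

m_f = m₀ − m_prop = 42.8 − 16.1 = 26.7 t.
Using Δv = v_e ln(m₀/m_f): Δv = v_e · ln(m₀/m_f) = 8530.0 × ln(1.603) = 8530.0 × 0.4719 ≈ 4025.1 m/s.

Δv ≈ 4030 m/s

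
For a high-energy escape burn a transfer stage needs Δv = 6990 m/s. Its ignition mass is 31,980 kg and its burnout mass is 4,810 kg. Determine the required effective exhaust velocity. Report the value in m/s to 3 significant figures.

v_e ≈ 3690 m/s

ln(m₀/m_f) = ln(31980/4810) = ln(6.649) = 1.8944.
v_e = Δv / ln(m₀/m_f) = 6990 / 1.8944 = 3689.8 m/s.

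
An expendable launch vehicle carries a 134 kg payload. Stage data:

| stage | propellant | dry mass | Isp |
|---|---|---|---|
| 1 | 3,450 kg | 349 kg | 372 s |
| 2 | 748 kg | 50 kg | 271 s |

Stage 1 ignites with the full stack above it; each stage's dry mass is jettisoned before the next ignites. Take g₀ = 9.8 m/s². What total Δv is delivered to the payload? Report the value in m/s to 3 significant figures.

Ignition mass of stage 1 = 3,450+349 + 748+50 + 134 = 4,731 kg.
Stage 1: m₀ = 4,731 kg, m_f = 4,731 − 3,450 = 1,281 kg; Δv = 372×9.8×ln(3.693) = 3645.6×1.3065 ≈ 4763 m/s.
Stage 2: m₀ = 932 kg, m_f = 932 − 748 = 184 kg; Δv = 271×9.8×ln(5.065) = 2655.8×1.6224 ≈ 4309 m/s.
Total Δv = 4763 + 4309 = 9072 m/s.

Δv ≈ 9070 m/s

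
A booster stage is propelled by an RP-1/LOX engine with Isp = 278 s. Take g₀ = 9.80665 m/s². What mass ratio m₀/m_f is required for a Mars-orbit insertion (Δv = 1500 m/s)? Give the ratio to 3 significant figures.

v_e = Isp · g₀ = 278 × 9.80665 = 2726.2 m/s.
From the ideal rocket equation, m₀/m_f = exp(Δv / v_e) = exp(1500 / 2726.2) = exp(0.5502) = 1.7336.

mass ratio ≈ 1.73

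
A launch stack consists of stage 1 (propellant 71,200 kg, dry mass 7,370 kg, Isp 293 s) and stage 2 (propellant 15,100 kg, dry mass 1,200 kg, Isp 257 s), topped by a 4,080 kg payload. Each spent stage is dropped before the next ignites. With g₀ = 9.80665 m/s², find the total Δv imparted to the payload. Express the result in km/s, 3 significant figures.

Ignition mass of stage 1 = 71,200+7,370 + 15,100+1,200 + 4,080 = 98,950 kg.
Stage 1: m₀ = 98,950 kg, m_f = 98,950 − 71,200 = 27,750 kg; Δv = 293×9.80665×ln(3.566) = 2873.3×1.2714 ≈ 3653 m/s.
Stage 2: m₀ = 20,380 kg, m_f = 20,380 − 15,100 = 5,280 kg; Δv = 257×9.80665×ln(3.86) = 2520.3×1.3506 ≈ 3404 m/s.
Total Δv = 3653 + 3404 = 7057 m/s.

Δv ≈ 7.06 km/s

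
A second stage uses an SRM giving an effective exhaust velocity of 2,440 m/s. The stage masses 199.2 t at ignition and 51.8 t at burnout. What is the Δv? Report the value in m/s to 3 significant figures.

From the ideal rocket equation, Δv = v_e · ln(m₀/m_f) = 2440.0 × ln(3.846) = 2440.0 × 1.3469 ≈ 3286.5 m/s.

Δv ≈ 3290 m/s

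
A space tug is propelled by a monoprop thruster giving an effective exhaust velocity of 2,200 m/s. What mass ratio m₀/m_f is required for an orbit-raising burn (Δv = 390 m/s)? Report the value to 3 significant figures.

m₀/m_f = exp(Δv / v_e) = exp(390 / 2200.0) = exp(0.1773) = 1.1940.

mass ratio ≈ 1.19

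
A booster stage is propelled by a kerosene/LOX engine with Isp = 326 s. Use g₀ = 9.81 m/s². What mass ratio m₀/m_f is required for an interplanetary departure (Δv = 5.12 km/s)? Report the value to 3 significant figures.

mass ratio ≈ 4.96

v_e = Isp · g₀ = 326 × 9.81 = 3198.1 m/s.
Rocket equation: m₀/m_f = exp(Δv / v_e) = exp(5120 / 3198.1) = exp(1.6010) = 4.9578.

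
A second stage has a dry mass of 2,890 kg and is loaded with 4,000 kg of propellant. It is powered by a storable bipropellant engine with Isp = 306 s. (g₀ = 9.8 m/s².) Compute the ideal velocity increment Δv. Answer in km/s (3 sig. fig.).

v_e = Isp · g₀ = 306 × 9.8 = 2998.8 m/s.
m₀ = m_dry + m_prop = 2,890 + 4,000 = 6,890 kg.
Δv = v_e · ln(m₀/m_f) = 2998.8 × ln(2.384) = 2998.8 × 0.8688 ≈ 2605.4 m/s.

Δv ≈ 2.61 km/s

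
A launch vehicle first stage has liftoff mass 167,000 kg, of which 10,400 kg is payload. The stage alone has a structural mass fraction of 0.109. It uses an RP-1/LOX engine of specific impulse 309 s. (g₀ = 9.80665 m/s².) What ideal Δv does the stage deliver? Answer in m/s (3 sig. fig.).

Stage wet mass = m₀ − payload = 167,000 − 10,400 = 156,600 kg.
Stage dry mass = ε × stage wet mass = 0.109 × 156,600 = 17,069.4 kg.
Burnout mass m_f = stage dry + payload = 17,069.4 + 10,400 = 27,469.4 kg.
v_e = Isp · g₀ = 309 × 9.80665 = 3030.3 m/s.
From the ideal rocket equation, Δv = v_e · ln(167,000/27,469.4) = 3030.3 × ln(6.079) = 3030.3 × 1.8049 ≈ 5469 m/s.

Δv ≈ 5470 m/s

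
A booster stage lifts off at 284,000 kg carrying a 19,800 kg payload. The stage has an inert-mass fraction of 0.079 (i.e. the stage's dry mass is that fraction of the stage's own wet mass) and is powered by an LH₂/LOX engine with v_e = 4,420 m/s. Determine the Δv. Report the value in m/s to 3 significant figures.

Stage wet mass = m₀ − payload = 284,000 − 19,800 = 264,200 kg.
Stage dry mass = ε × stage wet mass = 0.079 × 264,200 = 20,871.8 kg.
Burnout mass m_f = stage dry + payload = 20,871.8 + 19,800 = 40,671.8 kg.
By the Tsiolkovsky rocket equation, Δv = v_e · ln(284,000/40,671.8) = 4420.0 × ln(6.983) = 4420.0 × 1.9434 ≈ 8590 m/s.

Δv ≈ 8590 m/s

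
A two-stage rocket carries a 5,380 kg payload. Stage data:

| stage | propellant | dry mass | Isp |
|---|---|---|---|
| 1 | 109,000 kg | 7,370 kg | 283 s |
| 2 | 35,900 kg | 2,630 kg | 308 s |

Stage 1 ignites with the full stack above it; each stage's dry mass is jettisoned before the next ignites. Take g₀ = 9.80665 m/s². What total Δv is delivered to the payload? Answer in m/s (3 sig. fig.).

Δv ≈ 8300 m/s

Ignition mass of stage 1 = 109,000+7,370 + 35,900+2,630 + 5,380 = 160,280 kg.
Stage 1: m₀ = 160,280 kg, m_f = 160,280 − 109,000 = 51,280 kg; Δv = 283×9.80665×ln(3.126) = 2775.3×1.1396 ≈ 3163 m/s.
Stage 2: m₀ = 43,910 kg, m_f = 43,910 − 35,900 = 8,010 kg; Δv = 308×9.80665×ln(5.482) = 3020.4×1.7015 ≈ 5139 m/s.
Total Δv = 3163 + 5139 = 8302 m/s.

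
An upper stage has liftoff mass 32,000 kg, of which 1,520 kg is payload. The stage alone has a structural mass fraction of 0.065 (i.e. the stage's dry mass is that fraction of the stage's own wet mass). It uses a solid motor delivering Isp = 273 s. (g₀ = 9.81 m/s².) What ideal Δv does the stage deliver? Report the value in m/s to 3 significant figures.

Stage wet mass = m₀ − payload = 32,000 − 1,520 = 30,480 kg.
Stage dry mass = ε × stage wet mass = 0.065 × 30,480 = 1,981.2 kg.
Burnout mass m_f = stage dry + payload = 1,981.2 + 1,520 = 3,501.2 kg.
v_e = Isp · g₀ = 273 × 9.81 = 2678.1 m/s.
Δv = v_e · ln(32,000/3,501.2) = 2678.1 × ln(9.14) = 2678.1 × 2.2126 ≈ 5926 m/s.

Δv ≈ 5930 m/s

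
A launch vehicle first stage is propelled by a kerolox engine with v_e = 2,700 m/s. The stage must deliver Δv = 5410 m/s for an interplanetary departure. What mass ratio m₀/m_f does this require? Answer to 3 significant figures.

mass ratio ≈ 7.42

m₀/m_f = exp(Δv / v_e) = exp(5410 / 2700.0) = exp(2.0037) = 7.4165.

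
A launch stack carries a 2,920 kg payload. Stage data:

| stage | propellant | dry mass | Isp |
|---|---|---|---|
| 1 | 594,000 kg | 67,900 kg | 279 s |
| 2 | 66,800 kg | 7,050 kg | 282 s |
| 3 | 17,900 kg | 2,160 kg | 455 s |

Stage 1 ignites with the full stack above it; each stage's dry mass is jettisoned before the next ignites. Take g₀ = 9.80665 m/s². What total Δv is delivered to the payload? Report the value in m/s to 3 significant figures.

Ignition mass of stage 1 = 594,000+67,900 + 66,800+7,050 + 17,900+2,160 + 2,920 = 758,730 kg.
Stage 1: m₀ = 758,730 kg, m_f = 758,730 − 594,000 = 164,730 kg; Δv = 279×9.80665×ln(4.606) = 2736.1×1.5273 ≈ 4179 m/s.
Stage 2: m₀ = 96,830 kg, m_f = 96,830 − 66,800 = 30,030 kg; Δv = 282×9.80665×ln(3.224) = 2765.5×1.1708 ≈ 3238 m/s.
Stage 3: m₀ = 22,980 kg, m_f = 22,980 − 17,900 = 5,080 kg; Δv = 455×9.80665×ln(4.524) = 4462.0×1.5093 ≈ 6735 m/s.
Total Δv = 4179 + 3238 + 6735 = 14152 m/s.

Δv ≈ 14200 m/s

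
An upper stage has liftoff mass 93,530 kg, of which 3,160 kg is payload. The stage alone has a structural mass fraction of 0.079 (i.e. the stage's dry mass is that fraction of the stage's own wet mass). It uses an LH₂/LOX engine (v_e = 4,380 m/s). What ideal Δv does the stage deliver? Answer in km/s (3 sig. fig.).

Stage wet mass = m₀ − payload = 93,530 − 3,160 = 90,370 kg.
Stage dry mass = ε × stage wet mass = 0.079 × 90,370 = 7,139.23 kg.
Burnout mass m_f = stage dry + payload = 7,139.23 + 3,160 = 10,299.23 kg.
Δv = v_e · ln(93,530/10,299.23) = 4380.0 × ln(9.081) = 4380.0 × 2.2062 ≈ 9663 m/s.

Δv ≈ 9.66 km/s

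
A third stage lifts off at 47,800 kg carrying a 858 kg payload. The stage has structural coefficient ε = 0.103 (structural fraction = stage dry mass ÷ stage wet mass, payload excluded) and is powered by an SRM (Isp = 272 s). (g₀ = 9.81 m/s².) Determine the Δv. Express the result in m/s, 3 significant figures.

Δv ≈ 5680 m/s

Stage wet mass = m₀ − payload = 47,800 − 858 = 46,942 kg.
Stage dry mass = ε × stage wet mass = 0.103 × 46,942 = 4,835.03 kg.
Burnout mass m_f = stage dry + payload = 4,835.03 + 858 = 5,693.03 kg.
v_e = Isp · g₀ = 272 × 9.81 = 2668.3 m/s.
Δv = v_e · ln(47,800/5,693.03) = 2668.3 × ln(8.396) = 2668.3 × 2.1278 ≈ 5678 m/s.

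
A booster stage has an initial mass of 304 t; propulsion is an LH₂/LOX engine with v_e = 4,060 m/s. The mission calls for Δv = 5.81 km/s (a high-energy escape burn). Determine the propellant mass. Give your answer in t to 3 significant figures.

propellant mass ≈ 231 t

m₀/m_f = exp(Δv / v_e) = exp(5810 / 4060.0) = exp(1.4310) = 4.1830.
m_f = 304 / 4.1830 = 72.6751 t, so propellant = m₀ − m_f = 304 − 72.6751 = 231.3249 t.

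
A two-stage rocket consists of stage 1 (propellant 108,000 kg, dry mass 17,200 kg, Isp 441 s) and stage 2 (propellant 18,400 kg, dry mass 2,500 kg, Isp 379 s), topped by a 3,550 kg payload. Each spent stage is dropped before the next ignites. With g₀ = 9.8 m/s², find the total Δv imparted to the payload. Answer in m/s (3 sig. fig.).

Ignition mass of stage 1 = 108,000+17,200 + 18,400+2,500 + 3,550 = 149,650 kg.
Stage 1: m₀ = 149,650 kg, m_f = 149,650 − 108,000 = 41,650 kg; Δv = 441×9.8×ln(3.593) = 4321.8×1.2790 ≈ 5528 m/s.
Stage 2: m₀ = 24,450 kg, m_f = 24,450 − 18,400 = 6,050 kg; Δv = 379×9.8×ln(4.041) = 3714.2×1.3966 ≈ 5187 m/s.
Total Δv = 5528 + 5187 = 10715 m/s.

Δv ≈ 10700 m/s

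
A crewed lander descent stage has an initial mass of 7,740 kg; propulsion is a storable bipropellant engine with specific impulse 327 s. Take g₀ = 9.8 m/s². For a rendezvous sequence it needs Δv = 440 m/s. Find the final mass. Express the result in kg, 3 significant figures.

final mass ≈ 6750 kg

v_e = Isp · g₀ = 327 × 9.8 = 3204.6 m/s.
By the Tsiolkovsky rocket equation, m₀/m_f = exp(Δv / v_e) = exp(440 / 3204.6) = exp(0.1373) = 1.1472.
m_f = m₀ / 1.1472 = 7,740 / 1.1472 = 6,746.86 kg.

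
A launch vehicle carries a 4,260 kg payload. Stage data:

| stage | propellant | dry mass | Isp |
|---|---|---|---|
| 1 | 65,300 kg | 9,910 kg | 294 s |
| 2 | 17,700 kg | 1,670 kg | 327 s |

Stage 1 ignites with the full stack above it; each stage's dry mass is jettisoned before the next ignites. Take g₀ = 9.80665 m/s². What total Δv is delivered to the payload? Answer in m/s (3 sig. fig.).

Δv ≈ 7550 m/s

Ignition mass of stage 1 = 65,300+9,910 + 17,700+1,670 + 4,260 = 98,840 kg.
Stage 1: m₀ = 98,840 kg, m_f = 98,840 − 65,300 = 33,540 kg; Δv = 294×9.80665×ln(2.947) = 2883.2×1.0808 ≈ 3116 m/s.
Stage 2: m₀ = 23,630 kg, m_f = 23,630 − 17,700 = 5,930 kg; Δv = 327×9.80665×ln(3.985) = 3206.8×1.3825 ≈ 4433 m/s.
Total Δv = 3116 + 4433 = 7549 m/s.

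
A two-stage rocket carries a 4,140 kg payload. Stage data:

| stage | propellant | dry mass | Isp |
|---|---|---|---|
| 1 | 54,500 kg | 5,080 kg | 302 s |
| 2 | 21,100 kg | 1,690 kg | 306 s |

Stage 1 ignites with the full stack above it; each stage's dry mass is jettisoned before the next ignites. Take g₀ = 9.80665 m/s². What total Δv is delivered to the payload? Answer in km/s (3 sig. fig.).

Δv ≈ 7.54 km/s

Ignition mass of stage 1 = 54,500+5,080 + 21,100+1,690 + 4,140 = 86,510 kg.
Stage 1: m₀ = 86,510 kg, m_f = 86,510 − 54,500 = 32,010 kg; Δv = 302×9.80665×ln(2.703) = 2961.6×0.9942 ≈ 2944 m/s.
Stage 2: m₀ = 26,930 kg, m_f = 26,930 − 21,100 = 5,830 kg; Δv = 306×9.80665×ln(4.619) = 3000.8×1.5302 ≈ 4592 m/s.
Total Δv = 2944 + 4592 = 7536 m/s.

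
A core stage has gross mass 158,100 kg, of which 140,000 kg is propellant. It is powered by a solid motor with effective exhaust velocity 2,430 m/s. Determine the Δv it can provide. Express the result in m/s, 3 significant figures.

Δv ≈ 5270 m/s

m_f = m₀ − m_prop = 158,100 − 140,000 = 18,100 kg.
Δv = v_e · ln(m₀/m_f) = 2430.0 × ln(8.735) = 2430.0 × 2.1673 ≈ 5266.6 m/s.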